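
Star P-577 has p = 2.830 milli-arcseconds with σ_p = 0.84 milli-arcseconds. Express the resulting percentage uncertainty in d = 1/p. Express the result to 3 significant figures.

For d = 1/p, |σ_d/d| = |σ_p/p|.
σ_p/p = 0.84 / 2.830 = 0.29682 = 29.682%.

29.7%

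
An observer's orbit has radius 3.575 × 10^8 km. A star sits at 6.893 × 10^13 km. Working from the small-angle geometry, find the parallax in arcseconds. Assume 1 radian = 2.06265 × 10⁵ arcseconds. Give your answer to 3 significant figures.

1.07 arcsec

θ ≈ B/d = (3.575 × 10^8) / (6.893 × 10^13) = 5.1864 × 10^-6 rad.
In arcseconds: 5.1864 × 10^-6 × 206265 = 1.0698″.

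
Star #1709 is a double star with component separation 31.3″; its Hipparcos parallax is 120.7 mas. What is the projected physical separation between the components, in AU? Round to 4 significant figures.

259.3 AU

d = 1/p = 1/0.1207″ = 8.285 pc.
At distance d (pc), an angle of θ arcsec spans θ·d AU: s = 31.3 × 8.285 = 259.32 AU.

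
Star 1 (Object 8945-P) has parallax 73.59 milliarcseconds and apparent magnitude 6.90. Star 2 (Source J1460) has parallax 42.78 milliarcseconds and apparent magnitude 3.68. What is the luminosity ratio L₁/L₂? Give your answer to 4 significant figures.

d₁ = 1/p₁ = 1/0.07359″ = 13.589 pc; d₂ = 1/p₂ = 1/0.04278″ = 23.375 pc.
M₁ = m₁ − 5 log₁₀ d₁ + 5 = 6.90 − 5.6659 + 5 = 6.2341.
M₂ = 3.68 − 6.8438 + 5 = 1.8362.
L₁/L₂ = 10^(0.4(M₂ − M₁)) = 10^(0.4 × (-4.3979)) = 10^(-1.75916) = 0.017412.

L₁/L₂ = 0.01741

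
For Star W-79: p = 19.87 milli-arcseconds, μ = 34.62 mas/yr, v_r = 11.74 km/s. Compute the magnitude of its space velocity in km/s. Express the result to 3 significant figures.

d = 1/p = 1/0.01987″ = 50.327 pc.
μ = 34.62 mas/yr = 0.03462 ″/yr.
v_t = 4.740 μ d = 4.740 × 0.03462 × 50.327 = 8.2586 km/s.
v = √(v_r² + v_t²) = √(11.74² + 8.2586²) = √206.032 = 14.354 km/s.

14.4 km/s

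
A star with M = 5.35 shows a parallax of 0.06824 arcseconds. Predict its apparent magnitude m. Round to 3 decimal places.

m = 6.180

d = 1/p = 1/0.06824″ = 14.654 pc.
m − M = 5 log₁₀ d − 5 = 5 log₁₀(14.654) − 5 = 5.8298 − 5 = 0.8298.
m = M + (m − M) = 5.35 + 0.8298 = 6.180.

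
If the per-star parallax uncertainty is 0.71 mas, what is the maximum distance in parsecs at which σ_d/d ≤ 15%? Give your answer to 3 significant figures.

211 pc

σ_d/d = σ_p/p, so the condition is σ_p/p ≤ 0.15, i.e. p ≥ σ_p/0.15.
p_min = 0.71/0.15 = 4.7333 mas = 0.0047333 arcsec.
d_max = 1/p_min = 1/0.0047333 = 211.27 pc.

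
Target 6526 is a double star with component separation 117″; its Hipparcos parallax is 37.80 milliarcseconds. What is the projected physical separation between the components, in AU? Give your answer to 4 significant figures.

d = 1/p = 1/0.03780″ = 26.455 pc.
At distance d (pc), an angle of θ arcsec spans θ·d AU: s = 117 × 26.455 = 3095.2 AU.

3095 AU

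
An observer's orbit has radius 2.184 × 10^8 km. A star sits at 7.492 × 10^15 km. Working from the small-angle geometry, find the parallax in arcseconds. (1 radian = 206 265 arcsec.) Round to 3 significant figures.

0.00601 arcsec

θ ≈ B/d = (2.184 × 10^8) / (7.492 × 10^15) = 2.9151 × 10^-8 rad.
In arcseconds: 2.9151 × 10^-8 × 206265 = 0.0060128″.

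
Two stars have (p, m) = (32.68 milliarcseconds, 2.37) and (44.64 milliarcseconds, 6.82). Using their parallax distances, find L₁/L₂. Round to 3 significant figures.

d₁ = 1/p₁ = 1/0.03268″ = 30.6 pc; d₂ = 1/p₂ = 1/0.04464″ = 22.401 pc.
M₁ = m₁ − 5 log₁₀ d₁ + 5 = 2.37 − 7.4286 + 5 = -0.0586.
M₂ = 6.82 − 6.7513 + 5 = 5.0687.
L₁/L₂ = 10^(0.4(M₂ − M₁)) = 10^(0.4 × 5.1273) = 10^2.05092 = 112.44.

L₁/L₂ = 112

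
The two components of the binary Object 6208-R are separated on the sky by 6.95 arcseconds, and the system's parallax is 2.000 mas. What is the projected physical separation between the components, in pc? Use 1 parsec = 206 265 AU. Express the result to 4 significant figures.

0.01685 pc

d = 1/p = 1/0.002000″ = 500 pc.
At distance d (pc), an angle of θ arcsec spans θ·d AU: s = 6.95 × 500 = 3475 AU.
= 3475 / 206265 = 0.016847 pc.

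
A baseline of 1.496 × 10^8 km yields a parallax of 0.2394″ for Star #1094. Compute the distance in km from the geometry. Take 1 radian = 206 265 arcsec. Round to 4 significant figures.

θ = 0.2394″ = 0.2394/206265 = 1.1606 × 10^-6 rad.
d = B/θ = (1.496 × 10^8) / (1.1606 × 10^-6) = 1.2890 × 10^14 km.

1.289 × 10^14 km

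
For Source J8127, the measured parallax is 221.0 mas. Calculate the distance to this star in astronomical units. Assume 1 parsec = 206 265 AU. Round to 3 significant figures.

933000 AU

p = 221.0 mas = 0.2210 arcsec.
d = 1/p = 1/0.2210 = 4.5249 pc.
In AU: 4.5249 × 206265 = 9.3333 × 10^5 AU.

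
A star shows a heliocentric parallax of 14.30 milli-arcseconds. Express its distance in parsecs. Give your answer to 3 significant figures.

p = 14.30 milli-arcseconds = 0.01430 arcsec.
d = 1/p = 1/0.01430 = 69.93 pc.

69.9 pc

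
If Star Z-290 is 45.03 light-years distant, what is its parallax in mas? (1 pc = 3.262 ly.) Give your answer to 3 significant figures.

d = 45.03 ly ÷ 3.262 = 13.804 pc.
p = 1/d = 1/13.804 = 0.072443 arcsec.
= 0.072443 × 1000 = 72.443 mas.

72.4 mas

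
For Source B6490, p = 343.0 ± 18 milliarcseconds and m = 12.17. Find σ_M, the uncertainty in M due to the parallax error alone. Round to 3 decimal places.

σ_M = 0.114 mag

M = m − 5 log₁₀ d + 5 = m + 5 log₁₀ p + 5, so ∂M/∂p = 5/(p ln 10).
σ_M = (5/ln 10) · (σ_p/p) = 2.1715 × 18/343.0 = 2.1715 × 0.052478 = 0.11396.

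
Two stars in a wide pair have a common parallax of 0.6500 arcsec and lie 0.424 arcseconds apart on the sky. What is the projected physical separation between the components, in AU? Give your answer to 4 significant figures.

0.6523 AU

d = 1/p = 1/0.6500″ = 1.5385 pc.
At distance d (pc), an angle of θ arcsec spans θ·d AU: s = 0.424 × 1.5385 = 0.65232 AU.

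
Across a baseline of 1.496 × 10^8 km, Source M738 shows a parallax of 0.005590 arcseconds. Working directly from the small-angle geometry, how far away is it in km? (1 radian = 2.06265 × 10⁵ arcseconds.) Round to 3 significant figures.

5.52 × 10^15 km

θ = 0.005590″ = 0.005590/206265 = 2.7101 × 10^-8 rad.
d = B/θ = (1.496 × 10^8) / (2.7101 × 10^-8) = 5.5201 × 10^15 km.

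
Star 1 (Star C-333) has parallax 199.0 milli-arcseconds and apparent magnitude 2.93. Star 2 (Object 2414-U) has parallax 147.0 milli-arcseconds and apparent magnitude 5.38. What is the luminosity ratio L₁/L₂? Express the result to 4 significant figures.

d₁ = 1/p₁ = 1/0.1990″ = 5.0251 pc; d₂ = 1/p₂ = 1/0.1470″ = 6.8027 pc.
M₁ = m₁ − 5 log₁₀ d₁ + 5 = 2.93 − 3.5057 + 5 = 4.4243.
M₂ = 5.38 − 4.1634 + 5 = 6.2166.
L₁/L₂ = 10^(0.4(M₂ − M₁)) = 10^(0.4 × 1.7923) = 10^0.71692 = 5.211.

L₁/L₂ = 5.211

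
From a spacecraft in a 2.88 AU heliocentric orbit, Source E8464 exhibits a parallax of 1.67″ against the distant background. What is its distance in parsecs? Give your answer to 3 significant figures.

With baseline B (in AU) and parallax p (in arcsec), d = B/p parsecs.
d = 2.88 / 1.67 = 1.7246 pc.

1.72 pc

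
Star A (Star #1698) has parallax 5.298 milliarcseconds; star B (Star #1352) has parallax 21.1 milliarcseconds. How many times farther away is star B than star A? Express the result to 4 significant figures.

Since d = 1/p, d_B/d_A = p_A/p_B.
= 5.298 / 21.1 = 0.25109.

0.2511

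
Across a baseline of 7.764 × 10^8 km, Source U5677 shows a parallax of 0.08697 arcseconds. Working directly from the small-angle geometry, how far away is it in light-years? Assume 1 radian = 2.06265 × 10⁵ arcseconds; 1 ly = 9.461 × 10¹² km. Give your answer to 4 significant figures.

θ = 0.08697″ = 0.08697/206265 = 4.2164 × 10^-7 rad.
d = B/θ = (7.764 × 10^8) / (4.2164 × 10^-7) = 1.8414 × 10^15 km = (1.8414 × 10^15) / (9.461 × 10^12) ly = 194.63 ly.

194.6 ly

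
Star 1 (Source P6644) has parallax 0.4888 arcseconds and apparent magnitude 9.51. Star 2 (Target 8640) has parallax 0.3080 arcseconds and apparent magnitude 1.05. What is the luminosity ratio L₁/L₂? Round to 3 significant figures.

L₁/L₂ = 0.000164

d₁ = 1/p₁ = 1/0.4888″ = 2.0458 pc; d₂ = 1/p₂ = 1/0.3080″ = 3.2468 pc.
M₁ = m₁ − 5 log₁₀ d₁ + 5 = 9.51 − 1.5543 + 5 = 12.9557.
M₂ = 1.05 − 2.5573 + 5 = 3.4927.
L₁/L₂ = 10^(0.4(M₂ − M₁)) = 10^(0.4 × (-9.4630)) = 10^(-3.78520) = 0.00016398.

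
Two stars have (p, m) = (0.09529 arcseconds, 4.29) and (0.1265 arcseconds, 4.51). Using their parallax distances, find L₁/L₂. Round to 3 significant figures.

d₁ = 1/p₁ = 1/0.09529″ = 10.494 pc; d₂ = 1/p₂ = 1/0.1265″ = 7.9051 pc.
M₁ = m₁ − 5 log₁₀ d₁ + 5 = 4.29 − 5.1047 + 5 = 4.1853.
M₂ = 4.51 − 4.4895 + 5 = 5.0205.
L₁/L₂ = 10^(0.4(M₂ − M₁)) = 10^(0.4 × 0.8352) = 10^0.33408 = 2.1581.

L₁/L₂ = 2.16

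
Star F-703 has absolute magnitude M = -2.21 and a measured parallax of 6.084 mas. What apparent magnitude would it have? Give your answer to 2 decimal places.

m = 3.87

d = 1/p = 1/0.006084″ = 164.37 pc.
m − M = 5 log₁₀ d − 5 = 5 log₁₀(164.37) − 5 = 11.0791 − 5 = 6.0791.
m = M + (m − M) = -2.21 + 6.0791 = 3.87.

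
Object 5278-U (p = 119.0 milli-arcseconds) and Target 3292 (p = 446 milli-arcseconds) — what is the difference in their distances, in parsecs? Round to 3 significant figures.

6.16 pc

d_A = 1/0.1190″ = 8.4034 pc; d_B = 1/0.4460″ = 2.2422 pc.
|d_B − d_A| = |2.2422 − 8.4034| = 6.1612 pc.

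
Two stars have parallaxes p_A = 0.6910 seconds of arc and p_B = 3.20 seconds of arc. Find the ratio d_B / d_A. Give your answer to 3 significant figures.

Since d = 1/p, d_B/d_A = p_A/p_B.
= 0.6910 / 3.20 = 0.21594.

0.216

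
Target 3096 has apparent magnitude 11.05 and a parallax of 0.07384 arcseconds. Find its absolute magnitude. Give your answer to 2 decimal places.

d = 1/p = 1/0.07384″ = 13.543 pc.
m − M = 5 log₁₀(13.543) − 5 = 5.6586 − 5 = 0.6586.
M = m − (m − M) = 11.05 − 0.6586 = 10.39.

M = 10.39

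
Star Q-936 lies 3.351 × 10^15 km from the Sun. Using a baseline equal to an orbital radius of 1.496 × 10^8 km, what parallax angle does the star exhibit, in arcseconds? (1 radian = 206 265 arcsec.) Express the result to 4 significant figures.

0.009208 arcsec

θ ≈ B/d = (1.496 × 10^8) / (3.351 × 10^15) = 4.4643 × 10^-8 rad.
In arcseconds: 4.4643 × 10^-8 × 206265 = 0.0092083″.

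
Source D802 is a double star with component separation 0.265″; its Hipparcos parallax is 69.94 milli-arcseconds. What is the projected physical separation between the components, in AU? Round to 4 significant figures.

3.789 AU

d = 1/p = 1/0.06994″ = 14.298 pc.
At distance d (pc), an angle of θ arcsec spans θ·d AU: s = 0.265 × 14.298 = 3.789 AU.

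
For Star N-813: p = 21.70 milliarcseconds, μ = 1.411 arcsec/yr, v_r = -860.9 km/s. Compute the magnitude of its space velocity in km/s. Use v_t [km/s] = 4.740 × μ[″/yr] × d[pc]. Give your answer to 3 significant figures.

d = 1/p = 1/0.02170″ = 46.083 pc.
v_t = 4.740 μ d = 4.740 × 1.411 × 46.083 = 308.21 km/s.
v = √(v_r² + v_t²) = √((-860.9)² + 308.21²) = √836142 = 914.41 km/s.

914 km/s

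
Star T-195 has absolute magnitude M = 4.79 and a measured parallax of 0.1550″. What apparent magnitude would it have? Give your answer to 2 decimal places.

m = 3.84

d = 1/p = 1/0.1550″ = 6.4516 pc.
m − M = 5 log₁₀ d − 5 = 5 log₁₀(6.4516) − 5 = 4.0483 − 5 = -0.9517.
m = M + (m − M) = 4.79 + (-0.9517) = 3.84.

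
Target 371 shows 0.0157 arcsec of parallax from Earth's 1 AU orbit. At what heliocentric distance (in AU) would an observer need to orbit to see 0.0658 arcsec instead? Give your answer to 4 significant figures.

4.191 AU

Parallax scales linearly with baseline: p ∝ B, so B = p_target / p_Earth × 1 AU.
B = 0.0658 / 0.0157 = 4.1911 AU.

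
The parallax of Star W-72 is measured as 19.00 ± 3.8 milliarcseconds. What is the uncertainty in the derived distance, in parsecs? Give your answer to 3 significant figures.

d = 1/p, so σ_d = σ_p / p².
σ_d = 0.00380 / (0.01900)² = 0.00380 / 0.000361 = 10.526 pc.

10.5 pc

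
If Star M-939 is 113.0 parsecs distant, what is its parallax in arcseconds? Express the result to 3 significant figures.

0.00885 arcsec

p = 1/d = 1/113 = 0.0088496 arcsec.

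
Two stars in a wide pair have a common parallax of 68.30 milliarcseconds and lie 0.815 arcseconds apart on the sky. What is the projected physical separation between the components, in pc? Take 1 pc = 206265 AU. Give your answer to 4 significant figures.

d = 1/p = 1/0.06830″ = 14.641 pc.
At distance d (pc), an angle of θ arcsec spans θ·d AU: s = 0.815 × 14.641 = 11.932 AU.
= 11.932 / 206265 = 5.7848 × 10^-5 pc.

5.785 × 10^-5 pc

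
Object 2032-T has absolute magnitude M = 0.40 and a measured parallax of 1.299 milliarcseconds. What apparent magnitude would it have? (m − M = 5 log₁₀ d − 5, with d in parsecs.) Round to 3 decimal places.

d = 1/p = 1/0.001299″ = 769.82 pc.
m − M = 5 log₁₀ d − 5 = 5 log₁₀(769.82) − 5 = 14.4319 − 5 = 9.4319.
m = M + (m − M) = 0.40 + 9.4319 = 9.832.

m = 9.832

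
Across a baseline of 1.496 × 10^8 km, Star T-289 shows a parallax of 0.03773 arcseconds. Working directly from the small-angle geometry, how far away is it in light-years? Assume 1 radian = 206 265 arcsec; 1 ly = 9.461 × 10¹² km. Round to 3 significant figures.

86.4 ly

θ = 0.03773″ = 0.03773/206265 = 1.8292 × 10^-7 rad.
d = B/θ = (1.496 × 10^8) / (1.8292 × 10^-7) = 8.1784 × 10^14 km = (8.1784 × 10^14) / (9.461 × 10^12) ly = 86.443 ly.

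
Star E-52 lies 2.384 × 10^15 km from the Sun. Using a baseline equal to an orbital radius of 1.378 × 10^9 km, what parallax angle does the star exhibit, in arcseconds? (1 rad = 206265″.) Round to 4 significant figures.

θ ≈ B/d = (1.378 × 10^9) / (2.384 × 10^15) = 5.7802 × 10^-7 rad.
In arcseconds: 5.7802 × 10^-7 × 206265 = 0.11923″.

0.1192 arcsec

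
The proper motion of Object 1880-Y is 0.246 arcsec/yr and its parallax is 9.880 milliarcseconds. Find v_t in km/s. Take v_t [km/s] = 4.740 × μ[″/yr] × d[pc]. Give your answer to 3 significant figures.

118 km/s

d = 1/p = 1/0.009880″ = 101.21 pc.
v_t = 4.74 × μ × d = 4.74 × 0.246 × 101.21 = 118.01 km/s.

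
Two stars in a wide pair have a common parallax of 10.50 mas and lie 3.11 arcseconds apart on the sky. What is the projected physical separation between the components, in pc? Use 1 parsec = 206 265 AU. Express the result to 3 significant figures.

0.00144 pc

d = 1/p = 1/0.01050″ = 95.238 pc.
At distance d (pc), an angle of θ arcsec spans θ·d AU: s = 3.11 × 95.238 = 296.19 AU.
= 296.19 / 206265 = 0.0014360 pc.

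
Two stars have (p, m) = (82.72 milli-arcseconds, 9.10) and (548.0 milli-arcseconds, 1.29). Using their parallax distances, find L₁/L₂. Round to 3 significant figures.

L₁/L₂ = 0.0330

d₁ = 1/p₁ = 1/0.08272″ = 12.089 pc; d₂ = 1/p₂ = 1/0.5480″ = 1.8248 pc.
M₁ = m₁ − 5 log₁₀ d₁ + 5 = 9.10 − 5.4120 + 5 = 8.6880.
M₂ = 1.29 − 1.3061 + 5 = 4.9839.
L₁/L₂ = 10^(0.4(M₂ − M₁)) = 10^(0.4 × (-3.7041)) = 10^(-1.48164) = 0.032988.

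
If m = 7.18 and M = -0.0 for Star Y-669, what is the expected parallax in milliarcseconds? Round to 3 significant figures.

m − M = 7.18 − (-0.0) = 7.18.
d = 10^((m−M)/5 + 1) = 10^2.436 = 272.9 pc.
p = 1/d = 1/272.9 = 0.0036643 arcsec = 3.6643 mas.

3.66 mas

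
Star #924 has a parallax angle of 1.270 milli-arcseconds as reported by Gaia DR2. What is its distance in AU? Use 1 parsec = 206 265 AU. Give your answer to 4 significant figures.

p = 1.270 milli-arcseconds = 0.001270 arcsec.
d = 1/p = 1/0.001270 = 787.4 pc.
In AU: 787.4 × 206265 = 1.6241 × 10^8 AU.

1.624 × 10^8 AU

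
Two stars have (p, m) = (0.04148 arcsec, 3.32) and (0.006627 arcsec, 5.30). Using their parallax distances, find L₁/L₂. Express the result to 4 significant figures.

d₁ = 1/p₁ = 1/0.04148″ = 24.108 pc; d₂ = 1/p₂ = 1/0.006627″ = 150.9 pc.
M₁ = m₁ − 5 log₁₀ d₁ + 5 = 3.32 − 6.9108 + 5 = 1.4092.
M₂ = 5.30 − 10.8934 + 5 = -0.5934.
L₁/L₂ = 10^(0.4(M₂ − M₁)) = 10^(0.4 × (-2.0026)) = 10^(-0.80104) = 0.15811.

L₁/L₂ = 0.1581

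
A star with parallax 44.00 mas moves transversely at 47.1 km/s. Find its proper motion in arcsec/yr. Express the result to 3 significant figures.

d = 1/p = 1/0.04400″ = 22.727 pc.
μ = v_t / (4.74 d) = 47.1 / (4.74 × 22.727) = 47.1 / 107.73 = 0.4372 ″/yr.

0.437 arcsec/yr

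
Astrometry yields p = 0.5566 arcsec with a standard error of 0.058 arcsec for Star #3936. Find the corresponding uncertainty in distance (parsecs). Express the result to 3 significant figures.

d = 1/p, so σ_d = σ_p / p².
σ_d = 0.0580 / (0.5566)² = 0.0580 / 0.3098 = 0.18722 pc.

0.187 pc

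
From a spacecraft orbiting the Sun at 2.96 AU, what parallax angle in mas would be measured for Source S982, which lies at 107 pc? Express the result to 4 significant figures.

p (arcsec) = B (AU) / d (pc).
p = 2.96 / 107 = 0.027664 arcsec = 27.664 mas.

27.66 mas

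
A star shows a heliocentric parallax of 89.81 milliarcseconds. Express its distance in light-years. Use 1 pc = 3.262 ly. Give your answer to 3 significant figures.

p = 89.81 milliarcseconds = 0.08981 arcsec.
d = 1/p = 1/0.08981 = 11.135 pc.
In light-years: 11.135 × 3.262 = 36.322 ly.

36.3 light years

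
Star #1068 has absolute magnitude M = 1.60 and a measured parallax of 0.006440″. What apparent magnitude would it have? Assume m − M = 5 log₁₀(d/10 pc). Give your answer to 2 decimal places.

d = 1/p = 1/0.006440″ = 155.28 pc.
m − M = 5 log₁₀ d − 5 = 5 log₁₀(155.28) − 5 = 10.9556 − 5 = 5.9556.
m = M + (m − M) = 1.60 + 5.9556 = 7.56.

m = 7.56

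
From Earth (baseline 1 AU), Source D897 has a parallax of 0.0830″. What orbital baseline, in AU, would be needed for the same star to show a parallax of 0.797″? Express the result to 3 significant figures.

Parallax scales linearly with baseline: p ∝ B, so B = p_target / p_Earth × 1 AU.
B = 0.797 / 0.0830 = 9.6024 AU.

9.60 AU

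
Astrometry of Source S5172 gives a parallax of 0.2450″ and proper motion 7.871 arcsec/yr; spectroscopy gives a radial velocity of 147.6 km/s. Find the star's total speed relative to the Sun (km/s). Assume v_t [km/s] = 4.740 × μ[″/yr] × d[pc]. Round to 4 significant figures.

d = 1/p = 1/0.2450″ = 4.0816 pc.
v_t = 4.740 μ d = 4.740 × 7.871 × 4.0816 = 152.28 km/s.
v = √(v_r² + v_t²) = √(147.6² + 152.28²) = √44975 = 212.07 km/s.

212.1 km/s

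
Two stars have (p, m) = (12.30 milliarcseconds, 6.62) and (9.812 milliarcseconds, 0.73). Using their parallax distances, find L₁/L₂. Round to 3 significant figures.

d₁ = 1/p₁ = 1/0.01230″ = 81.301 pc; d₂ = 1/p₂ = 1/0.009812″ = 101.92 pc.
M₁ = m₁ − 5 log₁₀ d₁ + 5 = 6.62 − 9.5505 + 5 = 2.0695.
M₂ = 0.73 − 10.0413 + 5 = -4.3113.
L₁/L₂ = 10^(0.4(M₂ − M₁)) = 10^(0.4 × (-6.3808)) = 10^(-2.55232) = 0.0028034.

L₁/L₂ = 0.00280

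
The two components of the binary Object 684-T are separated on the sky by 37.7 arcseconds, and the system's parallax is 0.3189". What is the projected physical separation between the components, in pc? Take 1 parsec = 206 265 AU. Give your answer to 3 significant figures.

d = 1/p = 1/0.3189″ = 3.1358 pc.
At distance d (pc), an angle of θ arcsec spans θ·d AU: s = 37.7 × 3.1358 = 118.22 AU.
= 118.22 / 206265 = 0.00057315 pc.

0.000573 pc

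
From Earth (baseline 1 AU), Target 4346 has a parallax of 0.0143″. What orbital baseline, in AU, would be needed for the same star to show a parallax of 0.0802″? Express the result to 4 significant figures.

Parallax scales linearly with baseline: p ∝ B, so B = p_target / p_Earth × 1 AU.
B = 0.0802 / 0.0143 = 5.6084 AU.

5.608 AU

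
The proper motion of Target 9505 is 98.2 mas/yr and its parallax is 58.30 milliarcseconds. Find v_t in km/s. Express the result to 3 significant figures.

7.98 km/s

d = 1/p = 1/0.05830″ = 17.153 pc.
μ = 98.2 mas/yr = 0.0982 ″/yr.
v_t = 4.74 × μ × d = 4.74 × 0.0982 × 17.153 = 7.9842 km/s.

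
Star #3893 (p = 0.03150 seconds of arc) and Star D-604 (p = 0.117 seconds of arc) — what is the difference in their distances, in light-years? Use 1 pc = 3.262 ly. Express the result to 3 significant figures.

75.7 ly

d_A = 1/0.03150″ = 31.746 pc; d_B = 1/0.1170″ = 8.547 pc.
|d_B − d_A| = |8.547 − 31.746| = 23.199 pc = 23.199 × 3.262 ly = 75.675 ly.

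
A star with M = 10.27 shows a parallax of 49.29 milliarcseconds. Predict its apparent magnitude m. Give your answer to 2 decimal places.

d = 1/p = 1/0.04929″ = 20.288 pc.
m − M = 5 log₁₀ d − 5 = 5 log₁₀(20.288) − 5 = 6.5362 − 5 = 1.5362.
m = M + (m − M) = 10.27 + 1.5362 = 11.81.

m = 11.81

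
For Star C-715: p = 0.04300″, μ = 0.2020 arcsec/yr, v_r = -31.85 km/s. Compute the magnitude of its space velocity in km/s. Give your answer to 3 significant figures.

d = 1/p = 1/0.04300″ = 23.256 pc.
v_t = 4.740 μ d = 4.740 × 0.2020 × 23.256 = 22.267 km/s.
v = √(v_r² + v_t²) = √((-31.85)² + 22.267²) = √1510.24 = 38.862 km/s.

38.9 km/s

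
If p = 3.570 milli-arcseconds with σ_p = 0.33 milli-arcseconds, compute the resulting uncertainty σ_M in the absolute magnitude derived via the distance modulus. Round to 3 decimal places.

M = m − 5 log₁₀ d + 5 = m + 5 log₁₀ p + 5, so ∂M/∂p = 5/(p ln 10).
σ_M = (5/ln 10) · (σ_p/p) = 2.1715 × 0.33/3.570 = 2.1715 × 0.092437 = 0.20073.

σ_M = 0.201 mag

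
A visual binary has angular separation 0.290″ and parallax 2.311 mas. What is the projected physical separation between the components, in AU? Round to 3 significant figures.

d = 1/p = 1/0.002311″ = 432.71 pc.
At distance d (pc), an angle of θ arcsec spans θ·d AU: s = 0.290 × 432.71 = 125.49 AU.

125 AU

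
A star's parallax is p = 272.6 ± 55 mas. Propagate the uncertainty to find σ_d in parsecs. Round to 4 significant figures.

0.7401 pc

d = 1/p, so σ_d = σ_p / p².
σ_d = 0.0550 / (0.2726)² = 0.0550 / 0.074311 = 0.74013 pc.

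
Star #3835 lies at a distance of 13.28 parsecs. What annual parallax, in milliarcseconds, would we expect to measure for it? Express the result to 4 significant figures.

75.30 mas

p = 1/d = 1/13.28 = 0.075301 arcsec.
= 0.075301 × 1000 = 75.301 mas.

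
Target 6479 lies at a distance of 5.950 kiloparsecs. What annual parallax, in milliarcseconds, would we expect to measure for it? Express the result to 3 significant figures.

0.168 mas

d = 5.950 kpc = 5950 pc.
p = 1/d = 1/5950 = 0.00016807 arcsec.
= 0.00016807 × 1000 = 0.16807 mas.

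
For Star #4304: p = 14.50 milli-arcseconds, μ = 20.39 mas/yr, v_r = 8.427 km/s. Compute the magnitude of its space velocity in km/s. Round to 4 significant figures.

10.74 km/s

d = 1/p = 1/0.01450″ = 68.966 pc.
μ = 20.39 mas/yr = 0.02039 ″/yr.
v_t = 4.740 μ d = 4.740 × 0.02039 × 68.966 = 6.6655 km/s.
v = √(v_r² + v_t²) = √(8.427² + 6.6655²) = √115.443 = 10.744 km/s.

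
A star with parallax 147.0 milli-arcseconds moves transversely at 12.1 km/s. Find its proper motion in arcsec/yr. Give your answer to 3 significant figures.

d = 1/p = 1/0.1470″ = 6.8027 pc.
μ = v_t / (4.74 d) = 12.1 / (4.74 × 6.8027) = 12.1 / 32.245 = 0.37525 ″/yr.

0.375 arcsec/yr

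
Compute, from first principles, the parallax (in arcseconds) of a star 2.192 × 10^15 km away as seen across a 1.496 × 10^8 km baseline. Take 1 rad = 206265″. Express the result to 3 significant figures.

0.0141 arcsec

θ ≈ B/d = (1.496 × 10^8) / (2.192 × 10^15) = 6.8248 × 10^-8 rad.
In arcseconds: 6.8248 × 10^-8 × 206265 = 0.014077″.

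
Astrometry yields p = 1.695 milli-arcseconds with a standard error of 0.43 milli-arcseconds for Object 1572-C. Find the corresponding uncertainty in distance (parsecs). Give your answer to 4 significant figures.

d = 1/p, so σ_d = σ_p / p².
σ_d = 0.000430 / (0.001695)² = 0.000430 / 0.000002873 = 149.67 pc.

149.7 pc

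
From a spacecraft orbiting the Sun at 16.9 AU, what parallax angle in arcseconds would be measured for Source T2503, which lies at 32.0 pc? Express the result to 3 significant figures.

0.528 arcsec

p (arcsec) = B (AU) / d (pc).
p = 16.9 / 32.0 = 0.52813 arcsec.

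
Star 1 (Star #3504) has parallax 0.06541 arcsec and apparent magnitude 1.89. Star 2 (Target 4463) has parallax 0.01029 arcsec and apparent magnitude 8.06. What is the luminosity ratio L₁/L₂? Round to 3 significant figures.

d₁ = 1/p₁ = 1/0.06541″ = 15.288 pc; d₂ = 1/p₂ = 1/0.01029″ = 97.182 pc.
M₁ = m₁ − 5 log₁₀ d₁ + 5 = 1.89 − 5.9218 + 5 = 0.9682.
M₂ = 8.06 − 9.9379 + 5 = 3.1221.
L₁/L₂ = 10^(0.4(M₂ − M₁)) = 10^(0.4 × 2.1539) = 10^0.86156 = 7.2704.

L₁/L₂ = 7.27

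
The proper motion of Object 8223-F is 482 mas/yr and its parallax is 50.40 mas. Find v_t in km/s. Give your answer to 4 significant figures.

45.33 km/s

d = 1/p = 1/0.05040″ = 19.841 pc.
μ = 482 mas/yr = 0.482 ″/yr.
v_t = 4.74 × μ × d = 4.74 × 0.482 × 19.841 = 45.33 km/s.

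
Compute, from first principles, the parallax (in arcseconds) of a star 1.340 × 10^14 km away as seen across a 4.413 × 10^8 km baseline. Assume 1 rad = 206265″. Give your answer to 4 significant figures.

θ ≈ B/d = (4.413 × 10^8) / (1.340 × 10^14) = 3.2933 × 10^-6 rad.
In arcseconds: 3.2933 × 10^-6 × 206265 = 0.67929″.

0.6793 arcsec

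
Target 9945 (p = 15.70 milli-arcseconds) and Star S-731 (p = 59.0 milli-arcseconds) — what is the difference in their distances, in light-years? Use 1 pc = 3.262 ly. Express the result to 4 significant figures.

152.5 ly

d_A = 1/0.01570″ = 63.694 pc; d_B = 1/0.05900″ = 16.949 pc.
|d_B − d_A| = |16.949 − 63.694| = 46.745 pc = 46.745 × 3.262 ly = 152.48 ly.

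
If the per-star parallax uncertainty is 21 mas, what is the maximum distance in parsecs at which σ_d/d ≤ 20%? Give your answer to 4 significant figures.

σ_d/d = σ_p/p, so the condition is σ_p/p ≤ 0.20, i.e. p ≥ σ_p/0.20.
p_min = 21/0.20 = 105 mas = 0.105 arcsec.
d_max = 1/p_min = 1/0.105 = 9.5238 pc.

9.524 pc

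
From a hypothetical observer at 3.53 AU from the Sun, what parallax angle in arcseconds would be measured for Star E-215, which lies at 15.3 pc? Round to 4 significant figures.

p (arcsec) = B (AU) / d (pc).
p = 3.53 / 15.3 = 0.23072 arcsec.

0.2307 arcsec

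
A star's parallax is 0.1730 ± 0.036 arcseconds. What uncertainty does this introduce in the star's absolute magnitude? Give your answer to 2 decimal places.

M = m − 5 log₁₀ d + 5 = m + 5 log₁₀ p + 5, so ∂M/∂p = 5/(p ln 10).
σ_M = (5/ln 10) · (σ_p/p) = 2.1715 × 0.036/0.1730 = 2.1715 × 0.20809 = 0.45187.

σ_M = 0.45 mag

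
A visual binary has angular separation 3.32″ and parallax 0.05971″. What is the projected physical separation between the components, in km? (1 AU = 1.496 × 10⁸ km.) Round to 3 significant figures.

d = 1/p = 1/0.05971″ = 16.748 pc.
At distance d (pc), an angle of θ arcsec spans θ·d AU: s = 3.32 × 16.748 = 55.603 AU.
= 55.603 × 1.496 × 10⁸ km = 8.3182 × 10^9 km.

8.32 × 10^9 km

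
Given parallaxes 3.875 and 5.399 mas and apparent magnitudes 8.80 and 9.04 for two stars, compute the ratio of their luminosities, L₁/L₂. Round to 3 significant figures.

d₁ = 1/p₁ = 1/0.003875″ = 258.06 pc; d₂ = 1/p₂ = 1/0.005399″ = 185.22 pc.
M₁ = m₁ − 5 log₁₀ d₁ + 5 = 8.80 − 12.0586 + 5 = 1.7414.
M₂ = 9.04 − 11.3384 + 5 = 2.7016.
L₁/L₂ = 10^(0.4(M₂ − M₁)) = 10^(0.4 × 0.9602) = 10^0.38408 = 2.4215.

L₁/L₂ = 2.42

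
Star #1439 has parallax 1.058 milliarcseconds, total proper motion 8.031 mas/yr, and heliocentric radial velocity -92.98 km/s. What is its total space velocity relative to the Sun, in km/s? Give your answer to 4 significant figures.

99.70 km/s

d = 1/p = 1/0.001058″ = 945.18 pc.
μ = 8.031 mas/yr = 0.008031 ″/yr.
v_t = 4.740 μ d = 4.740 × 0.008031 × 945.18 = 35.98 km/s.
v = √(v_r² + v_t²) = √((-92.98)² + 35.98²) = √9939.84 = 99.699 km/s.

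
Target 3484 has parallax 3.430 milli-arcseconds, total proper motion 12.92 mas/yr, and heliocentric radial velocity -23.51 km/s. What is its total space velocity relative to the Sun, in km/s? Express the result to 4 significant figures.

d = 1/p = 1/0.003430″ = 291.55 pc.
μ = 12.92 mas/yr = 0.01292 ″/yr.
v_t = 4.740 μ d = 4.740 × 0.01292 × 291.55 = 17.855 km/s.
v = √(v_r² + v_t²) = √((-23.51)² + 17.855²) = √871.521 = 29.522 km/s.

29.52 km/s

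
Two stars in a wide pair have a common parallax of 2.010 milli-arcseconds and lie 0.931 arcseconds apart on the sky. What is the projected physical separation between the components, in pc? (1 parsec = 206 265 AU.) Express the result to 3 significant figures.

0.00225 pc

d = 1/p = 1/0.002010″ = 497.51 pc.
At distance d (pc), an angle of θ arcsec spans θ·d AU: s = 0.931 × 497.51 = 463.18 AU.
= 463.18 / 206265 = 0.0022456 pc.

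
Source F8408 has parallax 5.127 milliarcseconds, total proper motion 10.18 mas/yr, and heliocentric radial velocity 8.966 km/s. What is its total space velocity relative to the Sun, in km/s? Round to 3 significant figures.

d = 1/p = 1/0.005127″ = 195.05 pc.
μ = 10.18 mas/yr = 0.01018 ″/yr.
v_t = 4.740 μ d = 4.740 × 0.01018 × 195.05 = 9.4118 km/s.
v = √(v_r² + v_t²) = √(8.966² + 9.4118²) = √168.971 = 12.999 km/s.

13.0 km/s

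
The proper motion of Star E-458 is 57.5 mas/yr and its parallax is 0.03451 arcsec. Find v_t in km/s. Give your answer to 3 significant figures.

7.90 km/s

d = 1/p = 1/0.03451″ = 28.977 pc.
μ = 57.5 mas/yr = 0.0575 ″/yr.
v_t = 4.74 × μ × d = 4.74 × 0.0575 × 28.977 = 7.8977 km/s.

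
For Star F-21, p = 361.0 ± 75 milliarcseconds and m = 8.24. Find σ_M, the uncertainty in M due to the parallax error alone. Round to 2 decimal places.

M = m − 5 log₁₀ d + 5 = m + 5 log₁₀ p + 5, so ∂M/∂p = 5/(p ln 10).
σ_M = (5/ln 10) · (σ_p/p) = 2.1715 × 75/361.0 = 2.1715 × 0.20776 = 0.45115.

σ_M = 0.45 mag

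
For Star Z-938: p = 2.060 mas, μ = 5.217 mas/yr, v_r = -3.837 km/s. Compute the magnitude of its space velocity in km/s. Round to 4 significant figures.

12.60 km/s

d = 1/p = 1/0.002060″ = 485.44 pc.
μ = 5.217 mas/yr = 0.005217 ″/yr.
v_t = 4.740 μ d = 4.740 × 0.005217 × 485.44 = 12.004 km/s.
v = √(v_r² + v_t²) = √((-3.837)² + 12.004²) = √158.819 = 12.602 km/s.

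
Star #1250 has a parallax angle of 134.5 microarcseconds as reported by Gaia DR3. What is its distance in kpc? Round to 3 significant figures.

p = 134.5 microarcseconds = 0.0001345 arcsec.
d = 1/p = 1/0.0001345 = 7434.9 pc.
= 7.4349 kpc.

7.43 kpc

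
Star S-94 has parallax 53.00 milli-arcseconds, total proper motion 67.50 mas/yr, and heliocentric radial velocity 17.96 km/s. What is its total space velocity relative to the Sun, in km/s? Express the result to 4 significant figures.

18.95 km/s

d = 1/p = 1/0.05300″ = 18.868 pc.
μ = 67.50 mas/yr = 0.06750 ″/yr.
v_t = 4.740 μ d = 4.740 × 0.06750 × 18.868 = 6.0368 km/s.
v = √(v_r² + v_t²) = √(17.96² + 6.0368²) = √359.005 = 18.947 km/s.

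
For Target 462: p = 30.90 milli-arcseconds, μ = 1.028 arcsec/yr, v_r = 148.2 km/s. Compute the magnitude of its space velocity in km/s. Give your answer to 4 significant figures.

216.4 km/s

d = 1/p = 1/0.03090″ = 32.362 pc.
v_t = 4.740 μ d = 4.740 × 1.028 × 32.362 = 157.69 km/s.
v = √(v_r² + v_t²) = √(148.2² + 157.69²) = √46829.4 = 216.4 km/s.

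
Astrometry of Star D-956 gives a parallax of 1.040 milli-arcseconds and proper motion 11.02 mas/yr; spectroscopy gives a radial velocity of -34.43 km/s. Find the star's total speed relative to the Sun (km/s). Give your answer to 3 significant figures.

60.9 km/s

d = 1/p = 1/0.001040″ = 961.54 pc.
μ = 11.02 mas/yr = 0.01102 ″/yr.
v_t = 4.740 μ d = 4.740 × 0.01102 × 961.54 = 50.226 km/s.
v = √(v_r² + v_t²) = √((-34.43)² + 50.226²) = √3708.08 = 60.894 km/s.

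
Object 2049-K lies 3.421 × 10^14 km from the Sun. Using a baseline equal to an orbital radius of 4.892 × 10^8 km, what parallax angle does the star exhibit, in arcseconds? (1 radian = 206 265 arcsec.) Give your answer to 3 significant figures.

θ ≈ B/d = (4.892 × 10^8) / (3.421 × 10^14) = 1.4300 × 10^-6 rad.
In arcseconds: 1.4300 × 10^-6 × 206265 = 0.29496″.

0.295 arcsec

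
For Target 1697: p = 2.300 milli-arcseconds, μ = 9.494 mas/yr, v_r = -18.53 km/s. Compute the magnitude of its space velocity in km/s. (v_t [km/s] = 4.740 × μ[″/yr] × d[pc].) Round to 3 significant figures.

d = 1/p = 1/0.002300″ = 434.78 pc.
μ = 9.494 mas/yr = 0.009494 ″/yr.
v_t = 4.740 μ d = 4.740 × 0.009494 × 434.78 = 19.566 km/s.
v = √(v_r² + v_t²) = √((-18.53)² + 19.566²) = √726.189 = 26.948 km/s.

26.9 km/s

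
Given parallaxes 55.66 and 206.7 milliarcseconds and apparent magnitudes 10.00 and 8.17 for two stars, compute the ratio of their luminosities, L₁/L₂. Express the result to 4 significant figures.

d₁ = 1/p₁ = 1/0.05566″ = 17.966 pc; d₂ = 1/p₂ = 1/0.2067″ = 4.8379 pc.
M₁ = m₁ − 5 log₁₀ d₁ + 5 = 10.00 − 6.2723 + 5 = 8.7277.
M₂ = 8.17 − 3.4233 + 5 = 9.7467.
L₁/L₂ = 10^(0.4(M₂ − M₁)) = 10^(0.4 × 1.0190) = 10^0.40760 = 2.5562.

L₁/L₂ = 2.556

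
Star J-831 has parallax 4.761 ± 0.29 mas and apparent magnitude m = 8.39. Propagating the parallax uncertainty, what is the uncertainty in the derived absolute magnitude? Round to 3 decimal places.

M = m − 5 log₁₀ d + 5 = m + 5 log₁₀ p + 5, so ∂M/∂p = 5/(p ln 10).
σ_M = (5/ln 10) · (σ_p/p) = 2.1715 × 0.29/4.761 = 2.1715 × 0.060912 = 0.13227.

σ_M = 0.132 mag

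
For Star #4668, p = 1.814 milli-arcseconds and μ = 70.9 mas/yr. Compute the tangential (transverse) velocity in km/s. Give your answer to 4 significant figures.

185.3 km/s

d = 1/p = 1/0.001814″ = 551.27 pc.
μ = 70.9 mas/yr = 0.0709 ″/yr.
v_t = 4.74 × μ × d = 4.74 × 0.0709 × 551.27 = 185.26 km/s.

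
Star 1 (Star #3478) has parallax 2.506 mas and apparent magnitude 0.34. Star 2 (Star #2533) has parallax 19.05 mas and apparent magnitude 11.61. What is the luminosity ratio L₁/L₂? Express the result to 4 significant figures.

d₁ = 1/p₁ = 1/0.002506″ = 399.04 pc; d₂ = 1/p₂ = 1/0.01905″ = 52.493 pc.
M₁ = m₁ − 5 log₁₀ d₁ + 5 = 0.34 − 13.0051 + 5 = -7.6651.
M₂ = 11.61 − 8.6005 + 5 = 8.0095.
L₁/L₂ = 10^(0.4(M₂ − M₁)) = 10^(0.4 × 15.6746) = 10^6.26984 = 1.8614 × 10^6.

L₁/L₂ = 1.861 × 10^6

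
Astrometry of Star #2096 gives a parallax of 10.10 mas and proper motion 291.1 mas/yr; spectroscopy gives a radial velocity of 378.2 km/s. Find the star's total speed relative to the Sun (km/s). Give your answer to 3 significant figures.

d = 1/p = 1/0.01010″ = 99.01 pc.
μ = 291.1 mas/yr = 0.2911 ″/yr.
v_t = 4.740 μ d = 4.740 × 0.2911 × 99.01 = 136.62 km/s.
v = √(v_r² + v_t²) = √(378.2² + 136.62²) = √161700 = 402.12 km/s.

402 km/s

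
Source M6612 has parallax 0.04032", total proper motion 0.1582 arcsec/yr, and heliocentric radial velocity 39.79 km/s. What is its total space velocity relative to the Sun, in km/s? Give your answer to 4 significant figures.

43.92 km/s

d = 1/p = 1/0.04032″ = 24.802 pc.
v_t = 4.740 μ d = 4.740 × 0.1582 × 24.802 = 18.598 km/s.
v = √(v_r² + v_t²) = √(39.79² + 18.598²) = √1929.13 = 43.922 km/s.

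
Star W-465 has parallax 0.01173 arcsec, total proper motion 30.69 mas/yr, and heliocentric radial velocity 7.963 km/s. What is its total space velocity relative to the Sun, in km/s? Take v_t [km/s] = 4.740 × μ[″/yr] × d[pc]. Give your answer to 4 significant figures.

14.74 km/s

d = 1/p = 1/0.01173″ = 85.251 pc.
μ = 30.69 mas/yr = 0.03069 ″/yr.
v_t = 4.740 μ d = 4.740 × 0.03069 × 85.251 = 12.402 km/s.
v = √(v_r² + v_t²) = √(7.963² + 12.402²) = √217.219 = 14.738 km/s.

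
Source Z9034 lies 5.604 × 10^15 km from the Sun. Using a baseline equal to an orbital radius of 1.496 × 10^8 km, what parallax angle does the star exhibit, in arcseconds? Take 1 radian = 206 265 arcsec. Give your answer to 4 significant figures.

0.005506 arcsec

θ ≈ B/d = (1.496 × 10^8) / (5.604 × 10^15) = 2.6695 × 10^-8 rad.
In arcseconds: 2.6695 × 10^-8 × 206265 = 0.0055062″.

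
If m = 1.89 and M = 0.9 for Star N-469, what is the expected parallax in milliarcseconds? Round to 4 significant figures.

63.39 mas

m − M = 1.89 − 0.9 = 0.99.
d = 10^((m−M)/5 + 1) = 10^1.198 = 15.776 pc.
p = 1/d = 1/15.776 = 0.063387 arcsec = 63.387 mas.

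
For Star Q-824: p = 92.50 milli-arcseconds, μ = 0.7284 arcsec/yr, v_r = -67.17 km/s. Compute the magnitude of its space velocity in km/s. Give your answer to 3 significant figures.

76.8 km/s

d = 1/p = 1/0.09250″ = 10.811 pc.
v_t = 4.740 μ d = 4.740 × 0.7284 × 10.811 = 37.326 km/s.
v = √(v_r² + v_t²) = √((-67.17)² + 37.326²) = √5905.04 = 76.844 km/s.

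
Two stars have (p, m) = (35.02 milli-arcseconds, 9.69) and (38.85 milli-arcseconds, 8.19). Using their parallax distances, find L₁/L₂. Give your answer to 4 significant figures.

L₁/L₂ = 0.3091

d₁ = 1/p₁ = 1/0.03502″ = 28.555 pc; d₂ = 1/p₂ = 1/0.03885″ = 25.74 pc.
M₁ = m₁ − 5 log₁₀ d₁ + 5 = 9.69 − 7.2784 + 5 = 7.4116.
M₂ = 8.19 − 7.0530 + 5 = 6.1370.
L₁/L₂ = 10^(0.4(M₂ − M₁)) = 10^(0.4 × (-1.2746)) = 10^(-0.50984) = 0.30914.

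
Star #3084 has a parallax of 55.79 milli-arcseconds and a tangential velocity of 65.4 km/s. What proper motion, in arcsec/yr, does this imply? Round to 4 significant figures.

0.7698 arcsec/yr

d = 1/p = 1/0.05579″ = 17.924 pc.
μ = v_t / (4.74 d) = 65.4 / (4.74 × 17.924) = 65.4 / 84.96 = 0.76977 ″/yr.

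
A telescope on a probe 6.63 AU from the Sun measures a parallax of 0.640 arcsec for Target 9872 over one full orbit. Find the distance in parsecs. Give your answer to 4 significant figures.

10.36 pc

With baseline B (in AU) and parallax p (in arcsec), d = B/p parsecs.
d = 6.63 / 0.640 = 10.359 pc.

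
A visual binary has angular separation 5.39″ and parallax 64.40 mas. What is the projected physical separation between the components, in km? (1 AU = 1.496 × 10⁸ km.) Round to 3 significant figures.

1.25 × 10^10 km

d = 1/p = 1/0.06440″ = 15.528 pc.
At distance d (pc), an angle of θ arcsec spans θ·d AU: s = 5.39 × 15.528 = 83.696 AU.
= 83.696 × 1.496 × 10⁸ km = 1.2521 × 10^10 km.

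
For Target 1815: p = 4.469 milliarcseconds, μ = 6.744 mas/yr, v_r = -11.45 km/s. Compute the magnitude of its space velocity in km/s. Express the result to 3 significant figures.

d = 1/p = 1/0.004469″ = 223.76 pc.
μ = 6.744 mas/yr = 0.006744 ″/yr.
v_t = 4.740 μ d = 4.740 × 0.006744 × 223.76 = 7.1528 km/s.
v = √(v_r² + v_t²) = √((-11.45)² + 7.1528²) = √182.265 = 13.501 km/s.

13.5 km/s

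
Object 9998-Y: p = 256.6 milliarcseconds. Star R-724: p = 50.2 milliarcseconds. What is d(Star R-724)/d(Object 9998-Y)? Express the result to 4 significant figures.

5.112

Since d = 1/p, d_B/d_A = p_A/p_B.
= 256.6 / 50.2 = 5.1116.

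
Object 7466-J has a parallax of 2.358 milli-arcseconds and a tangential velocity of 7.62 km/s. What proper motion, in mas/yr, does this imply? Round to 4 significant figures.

d = 1/p = 1/0.002358″ = 424.09 pc.
μ = v_t / (4.74 d) = 7.62 / (4.74 × 424.09) = 7.62 / 2010.2 = 0.0037907 ″/yr = 3.7907 mas/yr.

3.791 mas/yr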